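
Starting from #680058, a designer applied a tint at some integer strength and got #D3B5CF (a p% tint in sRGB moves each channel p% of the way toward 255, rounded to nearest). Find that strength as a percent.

71%

#680058 is rgb(104, 0, 88); #D3B5CF is rgb(211, 181, 207).
On the G channel (widest range): 181 ≈ 0 + (p/100)(255 − 0), so p ≈ 100×(181 − 0)/(255 − 0) = 18100/255 = 70.98.
p = 71 reproduces all three channels after rounding.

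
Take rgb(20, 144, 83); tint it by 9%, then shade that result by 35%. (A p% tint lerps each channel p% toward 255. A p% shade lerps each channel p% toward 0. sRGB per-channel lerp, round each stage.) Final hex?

#1B6440

Per channel, c → c + 0.09(255 − c):
  R: 20 + 0.09×(255−20) = 20 + 21.15 = 41.15 → 41
  G: 144 + 0.09×(255−144) = 144 + 9.99 = 153.99 → 154
  B: 83 + 0.09×(255−83) = 83 + 15.48 = 98.48 → 98
After the tint: rgb(41, 154, 98) = #299A62.
Lerp each channel 35% toward 0:
  R: 41 − 14.35 = 26.65 → 27
  G: 154 + 0.35×(0−154) = 154 − 53.9 = 100.1 → 100
  B: 98 − 34.3 = 63.7 → 64
rgb(27, 100, 64) = #1B6440.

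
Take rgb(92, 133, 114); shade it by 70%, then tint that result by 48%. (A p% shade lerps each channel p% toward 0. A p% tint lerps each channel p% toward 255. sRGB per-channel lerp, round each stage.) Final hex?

#898f8c

A 70% shade moves each channel 70% toward 0:
  R: 92 + 0.7×(0−92) = 92 − 64.4 = 27.6 → 28
  G: 133 + 0.7×(0−133) = 133 − 93.1 = 39.9 → 40
  B: 114 − 79.8 = 34.2 → 34
After the shade: rgb(28, 40, 34) = #1c2822.
Lerp each channel 48% toward 255:
  R: 28 + 108.96 = 136.96 → 137
  G: 40 + 0.48×(255−40) = 40 + 103.2 = 143.2 → 143
  B: 34 + 106.08 = 140.08 → 140
rgb(137, 143, 140) = #898f8c.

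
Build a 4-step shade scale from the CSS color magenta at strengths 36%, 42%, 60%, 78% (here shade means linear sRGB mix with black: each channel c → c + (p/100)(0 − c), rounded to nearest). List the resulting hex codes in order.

CSS magenta is rgb(255, 0, 255).
36%: (255 − 91.8 = 163.2→163, 0→0, 255 − 91.8 = 163.2→163) → #a300a3
42%: (255 − 107.1 = 147.9→148, 0→0, 255 − 107.1 = 147.9→148) → #940094
60%: (255 − 153 = 102→102, 0→0, 255 − 153 = 102→102) → #660066
78%: (255 − 198.9 = 56.1→56, 0→0, 255 − 198.9 = 56.1→56) → #380038

#a300a3, #940094, #660066, #380038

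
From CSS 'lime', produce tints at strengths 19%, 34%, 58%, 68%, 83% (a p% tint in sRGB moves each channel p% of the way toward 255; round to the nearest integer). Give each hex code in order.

#30FF30, #57FF57, #94FF94, #ADFFAD, #D4FFD4

CSS lime is rgb(0, 255, 0).
19%: (0 + 48.45 = 48.45→48, 255→255, 0 + 48.45 = 48.45→48) → #30FF30
34%: (0 + 86.7 = 86.7→87, 255→255, 0 + 86.7 = 86.7→87) → #57FF57
58%: (0 + 147.9 = 147.9→148, 255→255, 0 + 147.9 = 147.9→148) → #94FF94
68%: (0 + 173.4 = 173.4→173, 255→255, 0 + 173.4 = 173.4→173) → #ADFFAD
83%: (0 + 211.65 = 211.65→212, 255→255, 0 + 211.65 = 211.65→212) → #D4FFD4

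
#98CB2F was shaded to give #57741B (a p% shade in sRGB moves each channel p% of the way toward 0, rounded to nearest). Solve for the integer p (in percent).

43%

#98CB2F is rgb(152, 203, 47); #57741B is rgb(87, 116, 27).
On the G channel (widest range): 116 ≈ 203 + (p/100)(0 − 203), so p ≈ 100×(116 − 203)/(0 − 203) = -8700/-203 = 42.86.
p = 43 reproduces all three channels after rounding.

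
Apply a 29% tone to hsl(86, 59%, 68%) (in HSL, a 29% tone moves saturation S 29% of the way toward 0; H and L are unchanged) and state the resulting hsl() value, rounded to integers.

S moves 29% from 59 toward 0: 59 − 17.11 = 41.89 → 42.
H and L are unchanged.

hsl(86, 42%, 68%)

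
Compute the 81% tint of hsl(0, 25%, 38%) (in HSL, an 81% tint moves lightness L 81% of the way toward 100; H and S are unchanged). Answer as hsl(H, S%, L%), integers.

L moves 81% from 38 toward 100: 38 + 50.22 = 88.22 → 88.
H and S are unchanged.

hsl(0, 25%, 88%)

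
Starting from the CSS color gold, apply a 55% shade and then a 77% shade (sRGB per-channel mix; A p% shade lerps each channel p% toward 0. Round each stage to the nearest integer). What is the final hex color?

#1a1600

CSS gold is rgb(255, 215, 0).
A 55% shade moves each channel 55% toward 0:
  R: 255 + 0.55×(0−255) = 255 − 140.25 = 114.75 → 115
  G: 215 − 118.25 = 96.75 → 97
  B: 0 + 0 = 0 → 0
After the shade: rgb(115, 97, 0) = #736100.
Per channel, c → c + 0.77(0 − c):
  R: 115 − 88.55 = 26.45 → 26
  G: 97 + 0.77×(0−97) = 97 − 74.69 = 22.31 → 22
  B: 0 + 0 = 0 → 0
rgb(26, 22, 0) = #1a1600.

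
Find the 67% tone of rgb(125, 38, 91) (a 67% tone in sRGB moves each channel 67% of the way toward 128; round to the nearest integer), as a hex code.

#7F6274

Per channel, c → c + 0.67(128 − c):
  R: 125 + 2.01 = 127.01 → 127
  G: 38 + 0.67×(128−38) = 38 + 60.3 = 98.3 → 98
  B: 91 + 24.79 = 115.79 → 116
rgb(127, 98, 116) = #7F6274.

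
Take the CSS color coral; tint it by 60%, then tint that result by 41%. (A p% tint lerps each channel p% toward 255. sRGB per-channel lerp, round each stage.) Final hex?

CSS coral is rgb(255, 127, 80).
Lerp each channel 60% toward 255:
  R: 255 + 0.6×(255−255) = 255 + 0 = 255 → 255
  G: 127 + 0.6×(255−127) = 127 + 76.8 = 203.8 → 204
  B: 80 + 0.6×(255−80) = 80 + 105 = 185 → 185
After the tint: rgb(255, 204, 185) = #FFCCB9.
Per channel, c → c + 0.41(255 − c):
  R: 255 + 0.41×(255−255) = 255 + 0 = 255 → 255
  G: 204 + 0.41×(255−204) = 204 + 20.91 = 224.91 → 225
  B: 185 + 28.7 = 213.7 → 214
rgb(255, 225, 214) = #FFE1D6.

#FFE1D6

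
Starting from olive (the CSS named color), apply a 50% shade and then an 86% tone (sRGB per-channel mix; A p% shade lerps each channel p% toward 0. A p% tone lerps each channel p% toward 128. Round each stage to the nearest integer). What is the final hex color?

#77776e

CSS olive is rgb(128, 128, 0).
Lerp each channel 50% toward 0:
  R: 128 + 0.5×(0−128) = 128 − 64 = 64 → 64
  G: 128 + 0.5×(0−128) = 128 − 64 = 64 → 64
  B: 0 + 0.5×(0−0) = 0 + 0 = 0 → 0
After the shade: rgb(64, 64, 0) = #404000.
An 86% tone moves each channel 86% toward 128:
  R: 64 + 55.04 = 119.04 → 119
  G: 64 + 0.86×(128−64) = 64 + 55.04 = 119.04 → 119
  B: 0 + 0.86×(128−0) = 0 + 110.08 = 110.08 → 110
rgb(119, 119, 110) = #77776e.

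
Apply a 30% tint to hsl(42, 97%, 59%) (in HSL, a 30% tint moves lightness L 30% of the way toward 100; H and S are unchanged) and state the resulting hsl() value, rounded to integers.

hsl(42, 97%, 71%)

L moves 30% from 59 toward 100: 59 + 12.3 = 71.3 → 71.
H and S are unchanged.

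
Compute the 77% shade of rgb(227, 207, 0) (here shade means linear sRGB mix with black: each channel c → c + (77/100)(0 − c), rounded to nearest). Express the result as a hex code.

#343000

Per channel, c → c + 0.77(0 − c):
  R: 227 − 174.79 = 52.21 → 52
  G: 207 − 159.39 = 47.61 → 48
  B: 0 + 0.77×(0−0) = 0 + 0 = 0 → 0
rgb(52, 48, 0) = #343000.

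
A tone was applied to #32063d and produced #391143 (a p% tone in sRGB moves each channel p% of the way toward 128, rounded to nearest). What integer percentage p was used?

9%

#32063d is rgb(50, 6, 61); #391143 is rgb(57, 17, 67).
On the G channel (widest range): 17 ≈ 6 + (p/100)(128 − 6), so p ≈ 100×(17 − 6)/(128 − 6) = 1100/122 = 9.02.
p = 9 reproduces all three channels after rounding.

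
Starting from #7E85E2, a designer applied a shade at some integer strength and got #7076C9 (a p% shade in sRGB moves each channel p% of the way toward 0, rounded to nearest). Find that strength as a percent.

11%

#7E85E2 is rgb(126, 133, 226); #7076C9 is rgb(112, 118, 201).
On the B channel (widest range): 201 ≈ 226 + (p/100)(0 − 226), so p ≈ 100×(201 − 226)/(0 − 226) = -2500/-226 = 11.06.
p = 11 reproduces all three channels after rounding.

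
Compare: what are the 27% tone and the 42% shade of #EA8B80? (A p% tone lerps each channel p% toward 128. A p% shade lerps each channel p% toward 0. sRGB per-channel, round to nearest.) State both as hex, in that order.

#EA8B80 is rgb(234, 139, 128).
27% tone:
  R: 234 + 0.27×(128−234) = 234 − 28.62 = 205.38 → 205
  G: 139 + 0.27×(128−139) = 139 − 2.97 = 136.03 → 136
  B: 128 + 0 = 128 → 128
  → #CD8880
42% shade:
  R: 234 + 0.42×(0−234) = 234 − 98.28 = 135.72 → 136
  G: 139 + 0.42×(0−139) = 139 − 58.38 = 80.62 → 81
  B: 128 − 53.76 = 74.24 → 74
  → #88514A

#CD8880, #88514A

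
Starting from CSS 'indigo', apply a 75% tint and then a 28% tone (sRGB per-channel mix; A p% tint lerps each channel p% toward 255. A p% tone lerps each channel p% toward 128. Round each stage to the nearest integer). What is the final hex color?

#bbadc5

CSS indigo is rgb(75, 0, 130).
Lerp each channel 75% toward 255:
  R: 75 + 135 = 210 → 210
  G: 0 + 0.75×(255−0) = 0 + 191.25 = 191.25 → 191
  B: 130 + 93.75 = 223.75 → 224
After the tint: rgb(210, 191, 224) = #d2bfe0.
Lerp each channel 28% toward 128:
  R: 210 + 0.28×(128−210) = 210 − 22.96 = 187.04 → 187
  G: 191 − 17.64 = 173.36 → 173
  B: 224 − 26.88 = 197.12 → 197
rgb(187, 173, 197) = #bbadc5.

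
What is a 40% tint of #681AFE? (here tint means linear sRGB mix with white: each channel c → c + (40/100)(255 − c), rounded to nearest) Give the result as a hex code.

#681AFE is rgb(104, 26, 254).
Lerp each channel 40% toward 255:
  R: 104 + 60.4 = 164.4 → 164
  G: 26 + 91.6 = 117.6 → 118
  B: 254 + 0.4×(255−254) = 254 + 0.4 = 254.4 → 254
rgb(164, 118, 254) = #A476FE.

#A476FE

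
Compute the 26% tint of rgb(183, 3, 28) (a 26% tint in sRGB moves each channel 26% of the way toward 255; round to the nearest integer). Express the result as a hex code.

A 26% tint moves each channel 26% toward 255:
  R: 183 + 0.26×(255−183) = 183 + 18.72 = 201.72 → 202
  G: 3 + 0.26×(255−3) = 3 + 65.52 = 68.52 → 69
  B: 28 + 59.02 = 87.02 → 87
rgb(202, 69, 87) = #CA4557.

#CA4557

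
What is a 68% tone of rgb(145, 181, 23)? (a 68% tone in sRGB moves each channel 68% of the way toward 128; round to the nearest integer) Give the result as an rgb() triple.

Per channel, c → c + 0.68(128 − c):
  R: 145 + 0.68×(128−145) = 145 − 11.56 = 133.44 → 133
  G: 181 − 36.04 = 144.96 → 145
  B: 23 + 0.68×(128−23) = 23 + 71.4 = 94.4 → 94

rgb(133, 145, 94)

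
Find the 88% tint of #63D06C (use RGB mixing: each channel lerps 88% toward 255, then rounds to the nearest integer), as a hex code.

#ECF9ED

#63D06C is rgb(99, 208, 108).
Per channel, c → c + 0.88(255 − c):
  R: 99 + 0.88×(255−99) = 99 + 137.28 = 236.28 → 236
  G: 208 + 0.88×(255−208) = 208 + 41.36 = 249.36 → 249
  B: 108 + 0.88×(255−108) = 108 + 129.36 = 237.36 → 237
rgb(236, 249, 237) = #ECF9ED.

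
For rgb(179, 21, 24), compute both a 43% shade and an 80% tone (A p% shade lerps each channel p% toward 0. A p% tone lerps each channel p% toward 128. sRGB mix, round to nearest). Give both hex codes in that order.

43% shade:
  R: 179 + 0.43×(0−179) = 179 − 76.97 = 102.03 → 102
  G: 21 − 9.03 = 11.97 → 12
  B: 24 + 0.43×(0−24) = 24 − 10.32 = 13.68 → 14
  → #660c0e
80% tone:
  R: 179 − 40.8 = 138.2 → 138
  G: 21 + 85.6 = 106.6 → 107
  B: 24 + 83.2 = 107.2 → 107
  → #8a6b6b

#660c0e, #8a6b6b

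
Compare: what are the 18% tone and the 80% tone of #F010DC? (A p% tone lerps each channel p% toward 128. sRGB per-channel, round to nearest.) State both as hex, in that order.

#F010DC is rgb(240, 16, 220).
18% tone:
  R: 240 + 0.18×(128−240) = 240 − 20.16 = 219.84 → 220
  G: 16 + 0.18×(128−16) = 16 + 20.16 = 36.16 → 36
  B: 220 − 16.56 = 203.44 → 203
  → #DC24CB
80% tone:
  R: 240 − 89.6 = 150.4 → 150
  G: 16 + 89.6 = 105.6 → 106
  B: 220 − 73.6 = 146.4 → 146
  → #966A92

#DC24CB, #966A92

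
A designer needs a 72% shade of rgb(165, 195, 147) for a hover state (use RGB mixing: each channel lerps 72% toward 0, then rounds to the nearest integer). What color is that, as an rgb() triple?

rgb(46, 55, 41)

Lerp each channel 72% toward 0:
  R: 165 + 0.72×(0−165) = 165 − 118.8 = 46.2 → 46
  G: 195 + 0.72×(0−195) = 195 − 140.4 = 54.6 → 55
  B: 147 + 0.72×(0−147) = 147 − 105.84 = 41.16 → 41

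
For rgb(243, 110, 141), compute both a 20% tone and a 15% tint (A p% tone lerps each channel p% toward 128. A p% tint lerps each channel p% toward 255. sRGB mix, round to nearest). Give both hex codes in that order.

20% tone:
  R: 243 + 0.2×(128−243) = 243 − 23 = 220 → 220
  G: 110 + 0.2×(128−110) = 110 + 3.6 = 113.6 → 114
  B: 141 + 0.2×(128−141) = 141 − 2.6 = 138.4 → 138
  → #DC728A
15% tint:
  R: 243 + 0.15×(255−243) = 243 + 1.8 = 244.8 → 245
  G: 110 + 0.15×(255−110) = 110 + 21.75 = 131.75 → 132
  B: 141 + 0.15×(255−141) = 141 + 17.1 = 158.1 → 158
  → #F5849E

#DC728A, #F5849E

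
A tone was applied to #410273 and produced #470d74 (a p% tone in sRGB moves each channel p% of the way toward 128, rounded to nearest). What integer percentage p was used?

#410273 is rgb(65, 2, 115); #470d74 is rgb(71, 13, 116).
On the G channel (widest range): 13 ≈ 2 + (p/100)(128 − 2), so p ≈ 100×(13 − 2)/(128 − 2) = 1100/126 = 8.73.
p = 9 reproduces all three channels after rounding.

9%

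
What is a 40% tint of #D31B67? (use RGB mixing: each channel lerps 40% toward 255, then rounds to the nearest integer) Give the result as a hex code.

#D31B67 is rgb(211, 27, 103).
Per channel, c → c + 0.4(255 − c):
  R: 211 + 0.4×(255−211) = 211 + 17.6 = 228.6 → 229
  G: 27 + 0.4×(255−27) = 27 + 91.2 = 118.2 → 118
  B: 103 + 60.8 = 163.8 → 164
rgb(229, 118, 164) = #E576A4.

#E576A4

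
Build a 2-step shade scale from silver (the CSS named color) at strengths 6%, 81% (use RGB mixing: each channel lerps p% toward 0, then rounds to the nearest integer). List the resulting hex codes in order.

#b4b4b4, #242424

CSS silver is rgb(192, 192, 192).
6%: (192 − 11.52 = 180.48→180, 192 − 11.52 = 180.48→180, 192 − 11.52 = 180.48→180) → #b4b4b4
81%: (192 − 155.52 = 36.48→36, 192 − 155.52 = 36.48→36, 192 − 155.52 = 36.48→36) → #242424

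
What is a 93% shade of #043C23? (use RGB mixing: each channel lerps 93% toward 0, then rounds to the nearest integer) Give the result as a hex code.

#000402

#043C23 is rgb(4, 60, 35).
Per channel, c → c + 0.93(0 − c):
  R: 4 − 3.72 = 0.28 → 0
  G: 60 − 55.8 = 4.2 → 4
  B: 35 − 32.55 = 2.45 → 2
rgb(0, 4, 2) = #000402.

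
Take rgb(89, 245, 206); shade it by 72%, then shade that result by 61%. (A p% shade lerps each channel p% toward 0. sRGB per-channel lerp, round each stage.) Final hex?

Per channel, c → c + 0.72(0 − c):
  R: 89 + 0.72×(0−89) = 89 − 64.08 = 24.92 → 25
  G: 245 + 0.72×(0−245) = 245 − 176.4 = 68.6 → 69
  B: 206 − 148.32 = 57.68 → 58
After the shade: rgb(25, 69, 58) = #19453A.
Lerp each channel 61% toward 0:
  R: 25 − 15.25 = 9.75 → 10
  G: 69 + 0.61×(0−69) = 69 − 42.09 = 26.91 → 27
  B: 58 + 0.61×(0−58) = 58 − 35.38 = 22.62 → 23
rgb(10, 27, 23) = #0A1B17.

#0A1B17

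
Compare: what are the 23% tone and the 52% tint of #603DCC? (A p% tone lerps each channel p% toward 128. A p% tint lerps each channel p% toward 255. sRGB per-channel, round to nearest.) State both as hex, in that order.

#674CBB, #B3A2E7

#603DCC is rgb(96, 61, 204).
23% tone:
  R: 96 + 0.23×(128−96) = 96 + 7.36 = 103.36 → 103
  G: 61 + 15.41 = 76.41 → 76
  B: 204 + 0.23×(128−204) = 204 − 17.48 = 186.52 → 187
  → #674CBB
52% tint:
  R: 96 + 0.52×(255−96) = 96 + 82.68 = 178.68 → 179
  G: 61 + 0.52×(255−61) = 61 + 100.88 = 161.88 → 162
  B: 204 + 26.52 = 230.52 → 231
  → #B3A2E7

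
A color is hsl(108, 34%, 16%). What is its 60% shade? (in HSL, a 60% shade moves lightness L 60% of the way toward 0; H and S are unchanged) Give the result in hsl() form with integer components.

L moves 60% from 16 toward 0: 16 − 9.6 = 6.4 → 6.
H and S are unchanged.

hsl(108, 34%, 6%)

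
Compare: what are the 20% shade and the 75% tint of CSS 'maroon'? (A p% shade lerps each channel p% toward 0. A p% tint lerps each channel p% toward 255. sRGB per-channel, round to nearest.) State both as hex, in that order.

CSS maroon is rgb(128, 0, 0).
20% shade:
  R: 128 + 0.2×(0−128) = 128 − 25.6 = 102.4 → 102
  G: 0 + 0 = 0 → 0
  B: 0 + 0.2×(0−0) = 0 + 0 = 0 → 0
  → #660000
75% tint:
  R: 128 + 95.25 = 223.25 → 223
  G: 0 + 191.25 = 191.25 → 191
  B: 0 + 0.75×(255−0) = 0 + 191.25 = 191.25 → 191
  → #dfbfbf

#660000, #dfbfbf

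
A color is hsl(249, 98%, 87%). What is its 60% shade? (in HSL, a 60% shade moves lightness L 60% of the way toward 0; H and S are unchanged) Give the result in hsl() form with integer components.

L moves 60% from 87 toward 0: 87 − 52.2 = 34.8 → 35.
H and S are unchanged.

hsl(249, 98%, 35%)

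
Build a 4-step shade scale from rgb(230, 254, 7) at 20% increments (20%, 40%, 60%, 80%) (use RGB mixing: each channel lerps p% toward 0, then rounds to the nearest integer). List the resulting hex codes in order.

#B8CB06, #8A9804, #5C6603, #2E3301

20%: (230 − 46 = 184→184, 254 − 50.8 = 203.2→203, 7 − 1.4 = 5.6→6) → #B8CB06
40%: (230 − 92 = 138→138, 254 − 101.6 = 152.4→152, 7 − 2.8 = 4.2→4) → #8A9804
60%: (230 − 138 = 92→92, 254 − 152.4 = 101.6→102, 7 − 4.2 = 2.8→3) → #5C6603
80%: (230 − 184 = 46→46, 254 − 203.2 = 50.8→51, 7 − 5.6 = 1.4→1) → #2E3301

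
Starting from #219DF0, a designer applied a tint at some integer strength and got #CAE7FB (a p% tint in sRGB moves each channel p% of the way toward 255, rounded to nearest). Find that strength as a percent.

76%

#219DF0 is rgb(33, 157, 240); #CAE7FB is rgb(202, 231, 251).
On the R channel (widest range): 202 ≈ 33 + (p/100)(255 − 33), so p ≈ 100×(202 − 33)/(255 − 33) = 16900/222 = 76.13.
p = 76 reproduces all three channels after rounding.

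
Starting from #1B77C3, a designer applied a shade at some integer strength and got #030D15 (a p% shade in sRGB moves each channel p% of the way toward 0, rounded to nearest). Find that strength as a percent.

#1B77C3 is rgb(27, 119, 195); #030D15 is rgb(3, 13, 21).
On the B channel (widest range): 21 ≈ 195 + (p/100)(0 − 195), so p ≈ 100×(21 − 195)/(0 − 195) = -17400/-195 = 89.23.
p = 89 reproduces all three channels after rounding.

89%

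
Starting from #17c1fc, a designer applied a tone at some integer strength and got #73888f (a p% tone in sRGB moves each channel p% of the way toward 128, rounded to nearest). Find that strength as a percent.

88%

#17c1fc is rgb(23, 193, 252); #73888f is rgb(115, 136, 143).
On the B channel (widest range): 143 ≈ 252 + (p/100)(128 − 252), so p ≈ 100×(143 − 252)/(128 − 252) = -10900/-124 = 87.90.
p = 88 reproduces all three channels after rounding.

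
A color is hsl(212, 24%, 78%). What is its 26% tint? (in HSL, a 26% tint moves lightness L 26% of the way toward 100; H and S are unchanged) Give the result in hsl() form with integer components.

L moves 26% from 78 toward 100: 78 + 5.72 = 83.72 → 84.
H and S are unchanged.

hsl(212, 24%, 84%)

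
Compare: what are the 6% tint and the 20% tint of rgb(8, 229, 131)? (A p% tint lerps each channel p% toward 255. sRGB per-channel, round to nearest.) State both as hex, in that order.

6% tint:
  R: 8 + 0.06×(255−8) = 8 + 14.82 = 22.82 → 23
  G: 229 + 1.56 = 230.56 → 231
  B: 131 + 7.44 = 138.44 → 138
  → #17E78A
20% tint:
  R: 8 + 0.2×(255−8) = 8 + 49.4 = 57.4 → 57
  G: 229 + 0.2×(255−229) = 229 + 5.2 = 234.2 → 234
  B: 131 + 0.2×(255−131) = 131 + 24.8 = 155.8 → 156
  → #39EA9C

#17E78A, #39EA9C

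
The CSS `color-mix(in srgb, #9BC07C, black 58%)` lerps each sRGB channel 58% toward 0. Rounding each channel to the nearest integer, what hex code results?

#9BC07C is rgb(155, 192, 124).
Per channel, c → c + 0.58(0 − c):
  R: 155 − 89.9 = 65.1 → 65
  G: 192 − 111.36 = 80.64 → 81
  B: 124 − 71.92 = 52.08 → 52
rgb(65, 81, 52) = #415134.

#415134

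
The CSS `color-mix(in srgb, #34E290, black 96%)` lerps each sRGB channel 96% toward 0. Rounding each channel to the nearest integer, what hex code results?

#020906

#34E290 is rgb(52, 226, 144).
Lerp each channel 96% toward 0:
  R: 52 − 49.92 = 2.08 → 2
  G: 226 − 216.96 = 9.04 → 9
  B: 144 + 0.96×(0−144) = 144 − 138.24 = 5.76 → 6
rgb(2, 9, 6) = #020906.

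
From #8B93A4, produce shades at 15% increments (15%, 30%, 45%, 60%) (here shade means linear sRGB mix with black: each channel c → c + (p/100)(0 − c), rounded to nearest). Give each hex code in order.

#767D8B, #616773, #4C515A, #383B42

#8B93A4 is rgb(139, 147, 164).
15%: (139 − 20.85 = 118.15→118, 147 − 22.05 = 124.95→125, 164 − 24.6 = 139.4→139) → #767D8B
30%: (139 − 41.7 = 97.3→97, 147 − 44.1 = 102.9→103, 164 − 49.2 = 114.8→115) → #616773
45%: (139 − 62.55 = 76.45→76, 147 − 66.15 = 80.85→81, 164 − 73.8 = 90.2→90) → #4C515A
60%: (139 − 83.4 = 55.6→56, 147 − 88.2 = 58.8→59, 164 − 98.4 = 65.6→66) → #383B42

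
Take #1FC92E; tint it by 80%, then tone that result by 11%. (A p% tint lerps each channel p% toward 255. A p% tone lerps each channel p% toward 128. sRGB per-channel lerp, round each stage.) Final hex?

#C9E7CC

#1FC92E is rgb(31, 201, 46).
An 80% tint moves each channel 80% toward 255:
  R: 31 + 179.2 = 210.2 → 210
  G: 201 + 0.8×(255−201) = 201 + 43.2 = 244.2 → 244
  B: 46 + 167.2 = 213.2 → 213
After the tint: rgb(210, 244, 213) = #D2F4D5.
Per channel, c → c + 0.11(128 − c):
  R: 210 + 0.11×(128−210) = 210 − 9.02 = 200.98 → 201
  G: 244 + 0.11×(128−244) = 244 − 12.76 = 231.24 → 231
  B: 213 − 9.35 = 203.65 → 204
rgb(201, 231, 204) = #C9E7CC.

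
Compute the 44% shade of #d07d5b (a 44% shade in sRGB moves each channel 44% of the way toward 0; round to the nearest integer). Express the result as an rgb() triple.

rgb(116, 70, 51)

#d07d5b is rgb(208, 125, 91).
Lerp each channel 44% toward 0:
  R: 208 + 0.44×(0−208) = 208 − 91.52 = 116.48 → 116
  G: 125 + 0.44×(0−125) = 125 − 55 = 70 → 70
  B: 91 + 0.44×(0−91) = 91 − 40.04 = 50.96 → 51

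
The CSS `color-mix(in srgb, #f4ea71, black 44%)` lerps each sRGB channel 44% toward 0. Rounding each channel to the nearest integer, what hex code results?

#f4ea71 is rgb(244, 234, 113).
Lerp each channel 44% toward 0:
  R: 244 + 0.44×(0−244) = 244 − 107.36 = 136.64 → 137
  G: 234 − 102.96 = 131.04 → 131
  B: 113 − 49.72 = 63.28 → 63
rgb(137, 131, 63) = #89833f.

#89833f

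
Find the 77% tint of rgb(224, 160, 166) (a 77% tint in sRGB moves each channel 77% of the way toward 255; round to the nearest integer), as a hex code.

#F8E9EB

A 77% tint moves each channel 77% toward 255:
  R: 224 + 0.77×(255−224) = 224 + 23.87 = 247.87 → 248
  G: 160 + 73.15 = 233.15 → 233
  B: 166 + 68.53 = 234.53 → 235
rgb(248, 233, 235) = #F8E9EB.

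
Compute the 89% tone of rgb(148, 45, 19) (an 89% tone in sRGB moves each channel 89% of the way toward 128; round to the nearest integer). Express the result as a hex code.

An 89% tone moves each channel 89% toward 128:
  R: 148 + 0.89×(128−148) = 148 − 17.8 = 130.2 → 130
  G: 45 + 0.89×(128−45) = 45 + 73.87 = 118.87 → 119
  B: 19 + 0.89×(128−19) = 19 + 97.01 = 116.01 → 116
rgb(130, 119, 116) = #827774.

#827774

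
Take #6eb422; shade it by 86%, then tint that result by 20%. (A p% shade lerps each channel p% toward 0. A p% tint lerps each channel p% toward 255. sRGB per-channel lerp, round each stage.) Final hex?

#3f4737

#6eb422 is rgb(110, 180, 34).
An 86% shade moves each channel 86% toward 0:
  R: 110 + 0.86×(0−110) = 110 − 94.6 = 15.4 → 15
  G: 180 + 0.86×(0−180) = 180 − 154.8 = 25.2 → 25
  B: 34 − 29.24 = 4.76 → 5
After the shade: rgb(15, 25, 5) = #0f1905.
A 20% tint moves each channel 20% toward 255:
  R: 15 + 0.2×(255−15) = 15 + 48 = 63 → 63
  G: 25 + 46 = 71 → 71
  B: 5 + 50 = 55 → 55
rgb(63, 71, 55) = #3f4737.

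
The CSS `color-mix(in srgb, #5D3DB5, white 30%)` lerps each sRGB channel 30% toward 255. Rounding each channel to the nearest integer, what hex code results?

#8E77CB

#5D3DB5 is rgb(93, 61, 181).
Lerp each channel 30% toward 255:
  R: 93 + 0.3×(255−93) = 93 + 48.6 = 141.6 → 142
  G: 61 + 58.2 = 119.2 → 119
  B: 181 + 0.3×(255−181) = 181 + 22.2 = 203.2 → 203
rgb(142, 119, 203) = #8E77CB.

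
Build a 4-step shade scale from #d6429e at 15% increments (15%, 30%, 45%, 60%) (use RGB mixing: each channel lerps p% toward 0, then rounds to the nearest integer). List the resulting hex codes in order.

#d6429e is rgb(214, 66, 158).
15%: (214 − 32.1 = 181.9→182, 66 − 9.9 = 56.1→56, 158 − 23.7 = 134.3→134) → #b63886
30%: (214 − 64.2 = 149.8→150, 66 − 19.8 = 46.2→46, 158 − 47.4 = 110.6→111) → #962e6f
45%: (214 − 96.3 = 117.7→118, 66 − 29.7 = 36.3→36, 158 − 71.1 = 86.9→87) → #762457
60%: (214 − 128.4 = 85.6→86, 66 − 39.6 = 26.4→26, 158 − 94.8 = 63.2→63) → #561a3f

#b63886, #962e6f, #762457, #561a3f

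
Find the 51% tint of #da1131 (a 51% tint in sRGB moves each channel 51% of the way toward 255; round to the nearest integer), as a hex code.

#da1131 is rgb(218, 17, 49).
Lerp each channel 51% toward 255:
  R: 218 + 18.87 = 236.87 → 237
  G: 17 + 0.51×(255−17) = 17 + 121.38 = 138.38 → 138
  B: 49 + 0.51×(255−49) = 49 + 105.06 = 154.06 → 154
rgb(237, 138, 154) = #ed8a9a.

#ed8a9a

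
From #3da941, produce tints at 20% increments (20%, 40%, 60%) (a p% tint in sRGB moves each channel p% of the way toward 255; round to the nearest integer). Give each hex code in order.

#64ba67, #8bcb8d, #b1ddb3

#3da941 is rgb(61, 169, 65).
20%: (61 + 38.8 = 99.8→100, 169 + 17.2 = 186.2→186, 65 + 38 = 103→103) → #64ba67
40%: (61 + 77.6 = 138.6→139, 169 + 34.4 = 203.4→203, 65 + 76 = 141→141) → #8bcb8d
60%: (61 + 116.4 = 177.4→177, 169 + 51.6 = 220.6→221, 65 + 114 = 179→179) → #b1ddb3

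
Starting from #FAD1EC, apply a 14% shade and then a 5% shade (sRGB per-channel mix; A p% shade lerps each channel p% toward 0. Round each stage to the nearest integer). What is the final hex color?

#CCABC1

#FAD1EC is rgb(250, 209, 236).
Per channel, c → c + 0.14(0 − c):
  R: 250 − 35 = 215 → 215
  G: 209 + 0.14×(0−209) = 209 − 29.26 = 179.74 → 180
  B: 236 − 33.04 = 202.96 → 203
After the shade: rgb(215, 180, 203) = #D7B4CB.
A 5% shade moves each channel 5% toward 0:
  R: 215 − 10.75 = 204.25 → 204
  G: 180 + 0.05×(0−180) = 180 − 9 = 171 → 171
  B: 203 − 10.15 = 192.85 → 193
rgb(204, 171, 193) = #CCABC1.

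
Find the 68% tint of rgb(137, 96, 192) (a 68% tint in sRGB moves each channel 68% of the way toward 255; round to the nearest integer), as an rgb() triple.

Lerp each channel 68% toward 255:
  R: 137 + 0.68×(255−137) = 137 + 80.24 = 217.24 → 217
  G: 96 + 0.68×(255−96) = 96 + 108.12 = 204.12 → 204
  B: 192 + 0.68×(255−192) = 192 + 42.84 = 234.84 → 235

rgb(217, 204, 235)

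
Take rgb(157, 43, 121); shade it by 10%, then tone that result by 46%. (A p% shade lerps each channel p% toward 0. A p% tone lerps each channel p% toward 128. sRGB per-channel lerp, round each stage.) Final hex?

A 10% shade moves each channel 10% toward 0:
  R: 157 − 15.7 = 141.3 → 141
  G: 43 − 4.3 = 38.7 → 39
  B: 121 + 0.1×(0−121) = 121 − 12.1 = 108.9 → 109
After the shade: rgb(141, 39, 109) = #8d276d.
A 46% tone moves each channel 46% toward 128:
  R: 141 + 0.46×(128−141) = 141 − 5.98 = 135.02 → 135
  G: 39 + 0.46×(128−39) = 39 + 40.94 = 79.94 → 80
  B: 109 + 0.46×(128−109) = 109 + 8.74 = 117.74 → 118
rgb(135, 80, 118) = #875076.

#875076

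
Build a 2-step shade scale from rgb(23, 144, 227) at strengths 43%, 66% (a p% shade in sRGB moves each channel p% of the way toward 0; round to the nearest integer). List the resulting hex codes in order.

#0D5281, #08314D

43%: (23 − 9.89 = 13.11→13, 144 − 61.92 = 82.08→82, 227 − 97.61 = 129.39→129) → #0D5281
66%: (23 − 15.18 = 7.82→8, 144 − 95.04 = 48.96→49, 227 − 149.82 = 77.18→77) → #08314D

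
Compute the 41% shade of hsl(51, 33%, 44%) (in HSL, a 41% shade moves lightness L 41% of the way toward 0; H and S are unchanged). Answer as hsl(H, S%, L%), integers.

hsl(51, 33%, 26%)

L moves 41% from 44 toward 0: 44 − 18.04 = 25.96 → 26.
H and S are unchanged.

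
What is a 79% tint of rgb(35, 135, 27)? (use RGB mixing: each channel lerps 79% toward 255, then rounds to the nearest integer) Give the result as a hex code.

Per channel, c → c + 0.79(255 − c):
  R: 35 + 173.8 = 208.8 → 209
  G: 135 + 0.79×(255−135) = 135 + 94.8 = 229.8 → 230
  B: 27 + 180.12 = 207.12 → 207
rgb(209, 230, 207) = #D1E6CF.

#D1E6CF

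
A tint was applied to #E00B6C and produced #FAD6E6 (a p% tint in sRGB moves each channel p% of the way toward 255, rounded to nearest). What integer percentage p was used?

83%

#E00B6C is rgb(224, 11, 108); #FAD6E6 is rgb(250, 214, 230).
On the G channel (widest range): 214 ≈ 11 + (p/100)(255 − 11), so p ≈ 100×(214 − 11)/(255 − 11) = 20300/244 = 83.20.
p = 83 reproduces all three channels after rounding.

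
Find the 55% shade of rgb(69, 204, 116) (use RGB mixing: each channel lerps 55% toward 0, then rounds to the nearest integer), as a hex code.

Per channel, c → c + 0.55(0 − c):
  R: 69 + 0.55×(0−69) = 69 − 37.95 = 31.05 → 31
  G: 204 + 0.55×(0−204) = 204 − 112.2 = 91.8 → 92
  B: 116 − 63.8 = 52.2 → 52
rgb(31, 92, 52) = #1f5c34.

#1f5c34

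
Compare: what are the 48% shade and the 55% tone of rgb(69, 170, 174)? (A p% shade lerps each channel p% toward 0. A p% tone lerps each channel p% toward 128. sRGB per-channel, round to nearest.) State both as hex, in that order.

48% shade:
  R: 69 + 0.48×(0−69) = 69 − 33.12 = 35.88 → 36
  G: 170 + 0.48×(0−170) = 170 − 81.6 = 88.4 → 88
  B: 174 + 0.48×(0−174) = 174 − 83.52 = 90.48 → 90
  → #24585A
55% tone:
  R: 69 + 0.55×(128−69) = 69 + 32.45 = 101.45 → 101
  G: 170 + 0.55×(128−170) = 170 − 23.1 = 146.9 → 147
  B: 174 + 0.55×(128−174) = 174 − 25.3 = 148.7 → 149
  → #659395

#24585A, #659395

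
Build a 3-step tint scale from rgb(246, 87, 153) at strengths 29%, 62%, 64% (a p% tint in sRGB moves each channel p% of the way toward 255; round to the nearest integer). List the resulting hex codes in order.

#F988B7, #FCBFD8, #FCC3DA

29%: (246 + 2.61 = 248.61→249, 87 + 48.72 = 135.72→136, 153 + 29.58 = 182.58→183) → #F988B7
62%: (246 + 5.58 = 251.58→252, 87 + 104.16 = 191.16→191, 153 + 63.24 = 216.24→216) → #FCBFD8
64%: (246 + 5.76 = 251.76→252, 87 + 107.52 = 194.52→195, 153 + 65.28 = 218.28→218) → #FCC3DA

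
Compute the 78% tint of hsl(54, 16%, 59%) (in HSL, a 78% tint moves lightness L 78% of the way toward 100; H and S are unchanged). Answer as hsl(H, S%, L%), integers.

L moves 78% from 59 toward 100: 59 + 31.98 = 90.98 → 91.
H and S are unchanged.

hsl(54, 16%, 91%)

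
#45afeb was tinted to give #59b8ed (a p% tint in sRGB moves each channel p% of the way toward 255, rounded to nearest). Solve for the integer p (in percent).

#45afeb is rgb(69, 175, 235); #59b8ed is rgb(89, 184, 237).
On the R channel (widest range): 89 ≈ 69 + (p/100)(255 − 69), so p ≈ 100×(89 − 69)/(255 − 69) = 2000/186 = 10.75.
p = 11 reproduces all three channels after rounding.

11%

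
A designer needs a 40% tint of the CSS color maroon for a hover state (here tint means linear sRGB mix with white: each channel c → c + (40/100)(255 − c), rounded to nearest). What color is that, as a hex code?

CSS maroon is rgb(128, 0, 0).
A 40% tint moves each channel 40% toward 255:
  R: 128 + 50.8 = 178.8 → 179
  G: 0 + 102 = 102 → 102
  B: 0 + 0.4×(255−0) = 0 + 102 = 102 → 102
rgb(179, 102, 102) = #B36666.

#B36666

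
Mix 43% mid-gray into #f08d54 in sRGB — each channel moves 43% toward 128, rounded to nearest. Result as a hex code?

#c08767

#f08d54 is rgb(240, 141, 84).
Lerp each channel 43% toward 128:
  R: 240 + 0.43×(128−240) = 240 − 48.16 = 191.84 → 192
  G: 141 + 0.43×(128−141) = 141 − 5.59 = 135.41 → 135
  B: 84 + 0.43×(128−84) = 84 + 18.92 = 102.92 → 103
rgb(192, 135, 103) = #c08767.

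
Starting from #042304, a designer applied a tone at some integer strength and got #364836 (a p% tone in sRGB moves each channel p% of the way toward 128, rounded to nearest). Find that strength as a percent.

#042304 is rgb(4, 35, 4); #364836 is rgb(54, 72, 54).
On the R channel (widest range): 54 ≈ 4 + (p/100)(128 − 4), so p ≈ 100×(54 − 4)/(128 − 4) = 5000/124 = 40.32.
p = 40 reproduces all three channels after rounding.

40%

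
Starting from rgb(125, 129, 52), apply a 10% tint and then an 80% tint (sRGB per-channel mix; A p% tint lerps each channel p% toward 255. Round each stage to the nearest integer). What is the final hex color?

A 10% tint moves each channel 10% toward 255:
  R: 125 + 0.1×(255−125) = 125 + 13 = 138 → 138
  G: 129 + 12.6 = 141.6 → 142
  B: 52 + 0.1×(255−52) = 52 + 20.3 = 72.3 → 72
After the tint: rgb(138, 142, 72) = #8A8E48.
Per channel, c → c + 0.8(255 − c):
  R: 138 + 0.8×(255−138) = 138 + 93.6 = 231.6 → 232
  G: 142 + 90.4 = 232.4 → 232
  B: 72 + 0.8×(255−72) = 72 + 146.4 = 218.4 → 218
rgb(232, 232, 218) = #E8E8DA.

#E8E8DA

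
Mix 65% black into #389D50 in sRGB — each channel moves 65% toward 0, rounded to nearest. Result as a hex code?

#14371C

#389D50 is rgb(56, 157, 80).
Lerp each channel 65% toward 0:
  R: 56 + 0.65×(0−56) = 56 − 36.4 = 19.6 → 20
  G: 157 + 0.65×(0−157) = 157 − 102.05 = 54.95 → 55
  B: 80 − 52 = 28 → 28
rgb(20, 55, 28) = #14371C.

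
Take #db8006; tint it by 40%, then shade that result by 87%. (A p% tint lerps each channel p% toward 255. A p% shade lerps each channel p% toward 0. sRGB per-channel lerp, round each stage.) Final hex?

#1e170e

#db8006 is rgb(219, 128, 6).
Per channel, c → c + 0.4(255 − c):
  R: 219 + 0.4×(255−219) = 219 + 14.4 = 233.4 → 233
  G: 128 + 0.4×(255−128) = 128 + 50.8 = 178.8 → 179
  B: 6 + 99.6 = 105.6 → 106
After the tint: rgb(233, 179, 106) = #e9b36a.
Lerp each channel 87% toward 0:
  R: 233 − 202.71 = 30.29 → 30
  G: 179 + 0.87×(0−179) = 179 − 155.73 = 23.27 → 23
  B: 106 − 92.22 = 13.78 → 14
rgb(30, 23, 14) = #1e170e.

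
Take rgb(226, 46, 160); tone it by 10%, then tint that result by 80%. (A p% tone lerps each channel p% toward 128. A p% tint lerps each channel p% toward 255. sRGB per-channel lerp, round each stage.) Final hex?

Per channel, c → c + 0.1(128 − c):
  R: 226 − 9.8 = 216.2 → 216
  G: 46 + 8.2 = 54.2 → 54
  B: 160 − 3.2 = 156.8 → 157
After the tone: rgb(216, 54, 157) = #d8369d.
Per channel, c → c + 0.8(255 − c):
  R: 216 + 0.8×(255−216) = 216 + 31.2 = 247.2 → 247
  G: 54 + 0.8×(255−54) = 54 + 160.8 = 214.8 → 215
  B: 157 + 0.8×(255−157) = 157 + 78.4 = 235.4 → 235
rgb(247, 215, 235) = #f7d7eb.

#f7d7eb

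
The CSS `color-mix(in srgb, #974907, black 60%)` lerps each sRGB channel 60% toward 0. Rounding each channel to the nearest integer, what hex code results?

#3C1D03

#974907 is rgb(151, 73, 7).
Per channel, c → c + 0.6(0 − c):
  R: 151 + 0.6×(0−151) = 151 − 90.6 = 60.4 → 60
  G: 73 + 0.6×(0−73) = 73 − 43.8 = 29.2 → 29
  B: 7 + 0.6×(0−7) = 7 − 4.2 = 2.8 → 3
rgb(60, 29, 3) = #3C1D03.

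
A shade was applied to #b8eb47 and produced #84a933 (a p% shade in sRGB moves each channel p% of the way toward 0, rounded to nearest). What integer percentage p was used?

#b8eb47 is rgb(184, 235, 71); #84a933 is rgb(132, 169, 51).
On the G channel (widest range): 169 ≈ 235 + (p/100)(0 − 235), so p ≈ 100×(169 − 235)/(0 − 235) = -6600/-235 = 28.09.
p = 28 reproduces all three channels after rounding.

28%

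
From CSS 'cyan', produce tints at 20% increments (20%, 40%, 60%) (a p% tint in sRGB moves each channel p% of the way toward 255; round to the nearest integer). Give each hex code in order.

CSS cyan is rgb(0, 255, 255).
20%: (0 + 51 = 51→51, 255→255, 255→255) → #33ffff
40%: (0 + 102 = 102→102, 255→255, 255→255) → #66ffff
60%: (0 + 153 = 153→153, 255→255, 255→255) → #99ffff

#33ffff, #66ffff, #99ffff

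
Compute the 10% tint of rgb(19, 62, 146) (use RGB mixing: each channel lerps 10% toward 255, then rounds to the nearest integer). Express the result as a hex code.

Per channel, c → c + 0.1(255 − c):
  R: 19 + 23.6 = 42.6 → 43
  G: 62 + 19.3 = 81.3 → 81
  B: 146 + 10.9 = 156.9 → 157
rgb(43, 81, 157) = #2B519D.

#2B519D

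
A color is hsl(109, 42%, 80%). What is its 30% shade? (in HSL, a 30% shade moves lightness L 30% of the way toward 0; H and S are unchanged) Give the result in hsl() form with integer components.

hsl(109, 42%, 56%)

L moves 30% from 80 toward 0: 80 − 24 = 56 → 56.
H and S are unchanged.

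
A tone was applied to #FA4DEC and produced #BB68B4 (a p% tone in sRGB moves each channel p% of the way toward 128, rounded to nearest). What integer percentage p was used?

52%

#FA4DEC is rgb(250, 77, 236); #BB68B4 is rgb(187, 104, 180).
On the R channel (widest range): 187 ≈ 250 + (p/100)(128 − 250), so p ≈ 100×(187 − 250)/(128 − 250) = -6300/-122 = 51.64.
p = 52 reproduces all three channels after rounding.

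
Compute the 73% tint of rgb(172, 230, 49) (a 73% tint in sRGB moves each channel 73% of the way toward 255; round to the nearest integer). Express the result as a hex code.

#e9f8c7

A 73% tint moves each channel 73% toward 255:
  R: 172 + 0.73×(255−172) = 172 + 60.59 = 232.59 → 233
  G: 230 + 0.73×(255−230) = 230 + 18.25 = 248.25 → 248
  B: 49 + 150.38 = 199.38 → 199
rgb(233, 248, 199) = #e9f8c7.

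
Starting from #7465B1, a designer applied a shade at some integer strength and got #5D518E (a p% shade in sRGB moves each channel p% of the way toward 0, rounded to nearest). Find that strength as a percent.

#7465B1 is rgb(116, 101, 177); #5D518E is rgb(93, 81, 142).
On the B channel (widest range): 142 ≈ 177 + (p/100)(0 − 177), so p ≈ 100×(142 − 177)/(0 − 177) = -3500/-177 = 19.77.
p = 20 reproduces all three channels after rounding.

20%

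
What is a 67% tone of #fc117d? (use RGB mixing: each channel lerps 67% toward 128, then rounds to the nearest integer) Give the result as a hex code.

#fc117d is rgb(252, 17, 125).
Lerp each channel 67% toward 128:
  R: 252 − 83.08 = 168.92 → 169
  G: 17 + 0.67×(128−17) = 17 + 74.37 = 91.37 → 91
  B: 125 + 0.67×(128−125) = 125 + 2.01 = 127.01 → 127
rgb(169, 91, 127) = #a95b7f.

#a95b7f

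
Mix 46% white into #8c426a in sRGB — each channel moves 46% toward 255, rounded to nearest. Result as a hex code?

#c199af

#8c426a is rgb(140, 66, 106).
Lerp each channel 46% toward 255:
  R: 140 + 52.9 = 192.9 → 193
  G: 66 + 0.46×(255−66) = 66 + 86.94 = 152.94 → 153
  B: 106 + 68.54 = 174.54 → 175
rgb(193, 153, 175) = #c199af.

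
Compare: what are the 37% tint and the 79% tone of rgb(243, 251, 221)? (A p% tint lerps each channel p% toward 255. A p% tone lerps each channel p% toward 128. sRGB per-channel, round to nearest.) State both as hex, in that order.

37% tint:
  R: 243 + 0.37×(255−243) = 243 + 4.44 = 247.44 → 247
  G: 251 + 0.37×(255−251) = 251 + 1.48 = 252.48 → 252
  B: 221 + 0.37×(255−221) = 221 + 12.58 = 233.58 → 234
  → #F7FCEA
79% tone:
  R: 243 + 0.79×(128−243) = 243 − 90.85 = 152.15 → 152
  G: 251 − 97.17 = 153.83 → 154
  B: 221 − 73.47 = 147.53 → 148
  → #989A94

#F7FCEA, #989A94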